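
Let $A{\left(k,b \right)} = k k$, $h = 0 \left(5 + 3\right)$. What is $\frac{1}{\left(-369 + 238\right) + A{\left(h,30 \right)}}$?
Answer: $- \frac{1}{131} \approx -0.0076336$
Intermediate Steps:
$h = 0$ ($h = 0 \cdot 8 = 0$)
$A{\left(k,b \right)} = k^{2}$
$\frac{1}{\left(-369 + 238\right) + A{\left(h,30 \right)}} = \frac{1}{\left(-369 + 238\right) + 0^{2}} = \frac{1}{-131 + 0} = \frac{1}{-131} = - \frac{1}{131}$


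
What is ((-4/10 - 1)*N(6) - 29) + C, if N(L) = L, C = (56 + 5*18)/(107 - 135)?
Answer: -2983/70 ≈ -42.614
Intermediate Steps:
C = -73/14 (C = (56 + 90)/(-28) = 146*(-1/28) = -73/14 ≈ -5.2143)
((-4/10 - 1)*N(6) - 29) + C = ((-4/10 - 1)*6 - 29) - 73/14 = ((-4*⅒ - 1)*6 - 29) - 73/14 = ((-⅖ - 1)*6 - 29) - 73/14 = (-7/5*6 - 29) - 73/14 = (-42/5 - 29) - 73/14 = -187/5 - 73/14 = -2983/70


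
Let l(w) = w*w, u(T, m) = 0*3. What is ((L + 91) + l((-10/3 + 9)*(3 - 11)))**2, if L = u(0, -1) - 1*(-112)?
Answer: 413024329/81 ≈ 5.0991e+6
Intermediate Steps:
u(T, m) = 0
L = 112 (L = 0 - 1*(-112) = 0 + 112 = 112)
l(w) = w**2
((L + 91) + l((-10/3 + 9)*(3 - 11)))**2 = ((112 + 91) + ((-10/3 + 9)*(3 - 11))**2)**2 = (203 + ((-10*1/3 + 9)*(-8))**2)**2 = (203 + ((-10/3 + 9)*(-8))**2)**2 = (203 + ((17/3)*(-8))**2)**2 = (203 + (-136/3)**2)**2 = (203 + 18496/9)**2 = (20323/9)**2 = 413024329/81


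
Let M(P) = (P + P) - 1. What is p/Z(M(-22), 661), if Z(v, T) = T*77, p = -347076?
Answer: -347076/50897 ≈ -6.8192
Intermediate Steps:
M(P) = -1 + 2*P (M(P) = 2*P - 1 = -1 + 2*P)
Z(v, T) = 77*T
p/Z(M(-22), 661) = -347076/(77*661) = -347076/50897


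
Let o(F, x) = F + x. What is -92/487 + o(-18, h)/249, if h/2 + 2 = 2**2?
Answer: -29726/121263 ≈ -0.24514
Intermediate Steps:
h = 4 (h = -4 + 2*2**2 = -4 + 2*4 = -4 + 8 = 4)
-92/487 + o(-18, h)/249 = -92/487 + (-18 + 4)/249 = -92*1/487 - 14*1/249 = -92/487 - 14/249 = -29726/121263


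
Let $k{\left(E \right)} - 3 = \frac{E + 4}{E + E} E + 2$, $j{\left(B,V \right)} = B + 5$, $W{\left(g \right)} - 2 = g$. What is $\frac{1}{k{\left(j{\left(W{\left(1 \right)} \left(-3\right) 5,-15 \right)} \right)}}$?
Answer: $- \frac{1}{13} \approx -0.076923$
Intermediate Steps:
$W{\left(g \right)} = 2 + g$
$j{\left(B,V \right)} = 5 + B$
$k{\left(E \right)} = 7 + \frac{E}{2}$ ($k{\left(E \right)} = 3 + \left(\frac{E + 4}{E + E} E + 2\right) = 3 + \left(\frac{4 + E}{2 E} E + 2\right) = 3 + \left(\left(2 + \frac{E}{2}\right) + 2\right) = 3 + \left(4 + \frac{E}{2}\right) = 7 + \frac{E}{2}$)
$\frac{1}{k{\left(j{\left(W{\left(1 \right)} \left(-3\right) 5,-15 \right)} \right)}} = \frac{1}{7 + \frac{5 + \left(2 + 1\right) \left(-3\right) 5}{2}} = \frac{1}{7 + \frac{5 + 3 \left(-3\right) 5}{2}} = \frac{1}{7 + \frac{5 - 45}{2}} = \frac{1}{7 + \frac{1}{2} \left(-40\right)} = \frac{1}{7 - 20} = \frac{1}{-13} = - \frac{1}{13}$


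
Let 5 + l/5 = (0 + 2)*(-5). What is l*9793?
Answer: -734475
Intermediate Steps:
l = -75 (l = -25 + 5*((0 + 2)*(-5)) = -25 + 5*(2*(-5)) = -25 + 5*(-10) = -25 - 50 = -75)
l*9793 = -75*9793 = -734475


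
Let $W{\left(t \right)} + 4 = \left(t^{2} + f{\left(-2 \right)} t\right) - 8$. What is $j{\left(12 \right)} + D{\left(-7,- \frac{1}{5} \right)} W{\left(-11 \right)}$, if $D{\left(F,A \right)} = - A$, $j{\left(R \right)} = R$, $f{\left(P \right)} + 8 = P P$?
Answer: $\frac{213}{5} \approx 42.6$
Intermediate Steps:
$f{\left(P \right)} = -8 + P^{2}$ ($f{\left(P \right)} = -8 + P P = -8 + P^{2}$)
$W{\left(t \right)} = -12 + t^{2} - 4 t$ ($W{\left(t \right)} = -4 - \left(8 - t^{2} - \left(-8 + \left(-2\right)^{2}\right) t\right) = -4 - \left(8 - t^{2} - \left(-8 + 4\right) t\right) = -4 - \left(8 - t^{2} + 4 t\right) = -12 + t^{2} - 4 t$)
$j{\left(12 \right)} + D{\left(-7,- \frac{1}{5} \right)} W{\left(-11 \right)} = 12 + - \frac{-1}{5} \left(-12 + \left(-11\right)^{2} - -44\right) = 12 + - \frac{-1}{5} \left(-12 + 121 + 44\right) = 12 + \left(-1\right) \left(- \frac{1}{5}\right) 153 = 12 + \frac{1}{5} \cdot 153 = 12 + \frac{153}{5} = \frac{213}{5}$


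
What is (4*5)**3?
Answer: 8000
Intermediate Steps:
(4*5)**3 = 20**3 = 8000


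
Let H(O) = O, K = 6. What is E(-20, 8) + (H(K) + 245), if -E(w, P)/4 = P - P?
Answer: 251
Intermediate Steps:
E(w, P) = 0 (E(w, P) = -4*(P - P) = -4*0 = 0)
E(-20, 8) + (H(K) + 245) = 0 + (6 + 245) = 0 + 251 = 251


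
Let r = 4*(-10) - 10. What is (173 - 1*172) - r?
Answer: 51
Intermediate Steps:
r = -50 (r = -40 - 10 = -50)
(173 - 1*172) - r = (173 - 1*172) - 1*(-50) = (173 - 172) + 50 = 1 + 50 = 51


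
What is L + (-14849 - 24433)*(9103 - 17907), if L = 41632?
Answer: 345880360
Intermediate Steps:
L + (-14849 - 24433)*(9103 - 17907) = 41632 + (-14849 - 24433)*(9103 - 17907) = 41632 - 39282*(-8804) = 41632 + 345838728 = 345880360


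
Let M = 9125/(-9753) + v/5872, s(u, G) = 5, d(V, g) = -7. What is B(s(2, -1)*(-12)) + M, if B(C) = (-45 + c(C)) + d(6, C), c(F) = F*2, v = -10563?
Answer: -10006976891/57269616 ≈ -174.73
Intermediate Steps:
c(F) = 2*F
M = -156602939/57269616 (M = 9125/(-9753) - 10563/5872 = 9125*(-1/9753) - 10563*1/5872 = -9125/9753 - 10563/5872 = -156602939/57269616 ≈ -2.7345)
B(C) = -52 + 2*C (B(C) = (-45 + 2*C) - 7 = -52 + 2*C)
B(s(2, -1)*(-12)) + M = (-52 + 2*(5*(-12))) - 156602939/57269616 = (-52 + 2*(-60)) - 156602939/57269616 = (-52 - 120) - 156602939/57269616 = -172 - 156602939/57269616 = -10006976891/57269616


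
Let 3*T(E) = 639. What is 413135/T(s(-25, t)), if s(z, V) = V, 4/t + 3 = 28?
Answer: 413135/213 ≈ 1939.6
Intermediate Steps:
t = 4/25 (t = 4/(-3 + 28) = 4/25 ≈ 0.16000)
T(E) = 213 (T(E) = (⅓)*639 = 213)
413135/T(s(-25, t)) = 413135/213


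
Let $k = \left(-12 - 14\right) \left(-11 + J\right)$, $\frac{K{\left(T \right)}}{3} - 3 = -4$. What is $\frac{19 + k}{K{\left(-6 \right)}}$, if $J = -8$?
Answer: $-171$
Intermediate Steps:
$K{\left(T \right)} = -3$ ($K{\left(T \right)} = 9 + 3 \left(-4\right) = 9 - 12 = -3$)
$k = 494$ ($k = \left(-12 - 14\right) \left(-11 - 8\right) = \left(-12 - 14\right) \left(-19\right) = \left(-26\right) \left(-19\right) = 494$)
$\frac{19 + k}{K{\left(-6 \right)}} = \frac{19 + 494}{-3} = \left(- \frac{1}{3}\right) 513 = -171$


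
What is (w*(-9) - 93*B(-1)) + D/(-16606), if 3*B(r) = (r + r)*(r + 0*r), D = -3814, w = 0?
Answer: -512879/8303 ≈ -61.770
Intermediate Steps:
B(r) = 2*r²/3 (B(r) = ((r + r)*(r + 0*r))/3 = ((2*r)*(r + 0))/3 = ((2*r)*r)/3 = (2*r²)/3 = 2*r²/3)
(w*(-9) - 93*B(-1)) + D/(-16606) = (0*(-9) - 62*(-1)²) - 3814/(-16606) = (0 - 62) - 3814*(-1/16606) = (0 - 93*⅔) + 1907/8303 = (0 - 62) + 1907/8303 = -62 + 1907/8303 = -512879/8303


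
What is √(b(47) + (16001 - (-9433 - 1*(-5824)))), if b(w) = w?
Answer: √19657 ≈ 140.20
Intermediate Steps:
√(b(47) + (16001 - (-9433 - 1*(-5824)))) = √(47 + (16001 - (-9433 - 1*(-5824)))) = √(47 + (16001 - (-9433 + 5824))) = √(47 + (16001 - 1*(-3609))) = √(47 + (16001 + 3609)) = √(47 + 19610) = √19657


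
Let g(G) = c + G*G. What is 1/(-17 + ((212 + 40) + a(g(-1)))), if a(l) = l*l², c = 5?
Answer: 1/451 ≈ 0.0022173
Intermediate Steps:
g(G) = 5 + G² (g(G) = 5 + G*G = 5 + G²)
a(l) = l³
1/(-17 + ((212 + 40) + a(g(-1)))) = 1/(-17 + ((212 + 40) + (5 + (-1)²)³)) = 1/(-17 + (252 + (5 + 1)³)) = 1/(-17 + (252 + 6³)) = 1/(-17 + (252 + 216)) = 1/(-17 + 468) = 1/451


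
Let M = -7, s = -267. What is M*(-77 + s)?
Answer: 2408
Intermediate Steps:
M*(-77 + s) = -7*(-77 - 267) = -7*(-344) = 2408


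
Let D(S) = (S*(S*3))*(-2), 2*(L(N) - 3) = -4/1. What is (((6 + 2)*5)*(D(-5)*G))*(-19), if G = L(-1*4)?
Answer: 114000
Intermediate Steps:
L(N) = 1 (L(N) = 3 + (-4/1)/2 = 3 + (-4*1)/2 = 3 + (1/2)*(-4) = 3 - 2 = 1)
D(S) = -6*S**2 (D(S) = (S*(3*S))*(-2) = (3*S**2)*(-2) = -6*S**2)
G = 1
(((6 + 2)*5)*(D(-5)*G))*(-19) = (((6 + 2)*5)*(-6*(-5)**2*1))*(-19) = ((8*5)*(-6*25*1))*(-19) = (40*(-150*1))*(-19) = (40*(-150))*(-19) = -6000*(-19) = 114000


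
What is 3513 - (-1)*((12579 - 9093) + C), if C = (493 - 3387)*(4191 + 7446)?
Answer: -33670479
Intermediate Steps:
C = -33677478 (C = -2894*11637 = -33677478)
3513 - (-1)*((12579 - 9093) + C) = 3513 - (-1)*((12579 - 9093) - 33677478) = 3513 - (-1)*(3486 - 33677478) = 3513 - (-1)*(-33673992) = 3513 - 1*33673992 = 3513 - 33673992 = -33670479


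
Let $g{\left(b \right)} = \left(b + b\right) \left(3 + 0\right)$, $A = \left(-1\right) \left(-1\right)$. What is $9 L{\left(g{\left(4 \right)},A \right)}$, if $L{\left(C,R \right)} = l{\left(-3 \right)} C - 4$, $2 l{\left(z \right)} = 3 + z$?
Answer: $-36$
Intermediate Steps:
$l{\left(z \right)} = \frac{3}{2} + \frac{z}{2}$ ($l{\left(z \right)} = \frac{3 + z}{2} = \frac{3}{2} + \frac{z}{2}$)
$A = 1$
$g{\left(b \right)} = 6 b$ ($g{\left(b \right)} = 2 b 3 = 6 b$)
$L{\left(C,R \right)} = -4$ ($L{\left(C,R \right)} = \left(\frac{3}{2} + \frac{1}{2} \left(-3\right)\right) C - 4 = \left(\frac{3}{2} - \frac{3}{2}\right) C - 4 = 0 C - 4 = 0 - 4 = -4$)
$9 L{\left(g{\left(4 \right)},A \right)} = 9 \left(-4\right) = -36$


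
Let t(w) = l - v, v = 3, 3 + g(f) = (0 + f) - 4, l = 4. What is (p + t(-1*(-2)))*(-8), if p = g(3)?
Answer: 24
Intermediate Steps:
g(f) = -7 + f (g(f) = -3 + ((0 + f) - 4) = -3 + (f - 4) = -3 + (-4 + f) = -7 + f)
t(w) = 1 (t(w) = 4 - 1*3 = 4 - 3 = 1)
p = -4 (p = -7 + 3 = -4)
(p + t(-1*(-2)))*(-8) = (-4 + 1)*(-8) = -3*(-8) = 24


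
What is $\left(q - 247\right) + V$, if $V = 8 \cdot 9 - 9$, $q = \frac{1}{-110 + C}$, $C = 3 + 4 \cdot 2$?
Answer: $- \frac{18217}{99} \approx -184.01$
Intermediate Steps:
$C = 11$ ($C = 3 + 8 = 11$)
$q = - \frac{1}{99}$ ($q = \frac{1}{-110 + 11} = \frac{1}{-99} = - \frac{1}{99} \approx -0.010101$)
$V = 63$ ($V = 72 - 9 = 63$)
$\left(q - 247\right) + V = \left(- \frac{1}{99} - 247\right) + 63 = - \frac{24454}{99} + 63 = - \frac{18217}{99}$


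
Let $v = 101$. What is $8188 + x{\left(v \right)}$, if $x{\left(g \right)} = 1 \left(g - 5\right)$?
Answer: $8284$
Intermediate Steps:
$x{\left(g \right)} = -5 + g$ ($x{\left(g \right)} = 1 \left(-5 + g\right) = -5 + g$)
$8188 + x{\left(v \right)} = 8188 + \left(-5 + 101\right) = 8188 + 96 = 8284$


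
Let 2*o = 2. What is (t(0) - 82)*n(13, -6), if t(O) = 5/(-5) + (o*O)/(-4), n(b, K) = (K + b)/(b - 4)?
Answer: -581/9 ≈ -64.556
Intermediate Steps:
o = 1 (o = (½)*2 = 1)
n(b, K) = (K + b)/(-4 + b)
t(O) = -1 - O/4 (t(O) = 5/(-5) + (1*O)/(-4) = 5*(-⅕) + O*(-¼) = -1 - O/4)
(t(0) - 82)*n(13, -6) = ((-1 - ¼*0) - 82)*((-6 + 13)/(-4 + 13)) = ((-1 + 0) - 82)*(7/9) = (-1 - 82)*((⅑)*7) = -83*7/9 = -581/9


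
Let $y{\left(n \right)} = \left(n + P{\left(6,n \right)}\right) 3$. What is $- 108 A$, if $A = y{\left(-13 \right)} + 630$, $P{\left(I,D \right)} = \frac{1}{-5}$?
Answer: $- \frac{318816}{5} \approx -63763.0$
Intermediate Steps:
$P{\left(I,D \right)} = - \frac{1}{5}$
$y{\left(n \right)} = - \frac{3}{5} + 3 n$ ($y{\left(n \right)} = \left(n - \frac{1}{5}\right) 3 = \left(- \frac{1}{5} + n\right) 3 = - \frac{3}{5} + 3 n$)
$A = \frac{2952}{5}$ ($A = \left(- \frac{3}{5} + 3 \left(-13\right)\right) + 630 = \left(- \frac{3}{5} - 39\right) + 630 = - \frac{198}{5} + 630 = \frac{2952}{5} \approx 590.4$)
$- 108 A = \left(-108\right) \frac{2952}{5} = - \frac{318816}{5}$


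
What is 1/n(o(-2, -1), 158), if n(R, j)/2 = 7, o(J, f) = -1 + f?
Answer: 1/14 ≈ 0.071429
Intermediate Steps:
n(R, j) = 14 (n(R, j) = 2*7 = 14)
1/n(o(-2, -1), 158) = 1/14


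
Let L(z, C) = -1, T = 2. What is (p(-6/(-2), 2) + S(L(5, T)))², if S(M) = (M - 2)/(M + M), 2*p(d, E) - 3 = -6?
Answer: 0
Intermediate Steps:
p(d, E) = -3/2 (p(d, E) = 3/2 + (½)*(-6) = 3/2 - 3 = -3/2)
S(M) = (-2 + M)/(2*M) (S(M) = (-2 + M)/((2*M)) = (-2 + M)*(1/(2*M)) = (-2 + M)/(2*M))
(p(-6/(-2), 2) + S(L(5, T)))² = (-3/2 + (½)*(-2 - 1)/(-1))² = (-3/2 + (½)*(-1)*(-3))² = (-3/2 + 3/2)² = 0² = 0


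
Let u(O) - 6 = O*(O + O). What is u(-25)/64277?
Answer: 1256/64277 ≈ 0.019540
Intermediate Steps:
u(O) = 6 + 2*O² (u(O) = 6 + O*(O + O) = 6 + O*(2*O) = 6 + 2*O²)
u(-25)/64277 = (6 + 2*(-25)²)/64277 = (6 + 2*625)*(1/64277) = (6 + 1250)*(1/64277) = 1256*(1/64277) = 1256/64277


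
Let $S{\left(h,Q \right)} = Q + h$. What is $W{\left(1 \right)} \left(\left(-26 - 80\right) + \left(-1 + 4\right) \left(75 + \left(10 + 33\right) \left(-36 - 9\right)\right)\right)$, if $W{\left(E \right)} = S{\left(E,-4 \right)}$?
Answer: $17058$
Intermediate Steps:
$W{\left(E \right)} = -4 + E$
$W{\left(1 \right)} \left(\left(-26 - 80\right) + \left(-1 + 4\right) \left(75 + \left(10 + 33\right) \left(-36 - 9\right)\right)\right) = \left(-4 + 1\right) \left(\left(-26 - 80\right) + \left(-1 + 4\right) \left(75 + \left(10 + 33\right) \left(-36 - 9\right)\right)\right) = - 3 \left(\left(-26 - 80\right) + 3 \left(75 + 43 \left(-45\right)\right)\right) = - 3 \left(-106 + 3 \left(75 - 1935\right)\right) = - 3 \left(-106 + 3 \left(-1860\right)\right) = - 3 \left(-106 - 5580\right) = \left(-3\right) \left(-5686\right) = 17058$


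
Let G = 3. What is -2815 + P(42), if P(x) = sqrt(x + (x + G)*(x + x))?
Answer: -2815 + 7*sqrt(78) ≈ -2753.2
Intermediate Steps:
P(x) = sqrt(x + 2*x*(3 + x)) (P(x) = sqrt(x + (x + 3)*(x + x)) = sqrt(x + (3 + x)*(2*x)) = sqrt(x + 2*x*(3 + x)))
-2815 + P(42) = -2815 + sqrt(42*(7 + 2*42)) = -2815 + sqrt(42*(7 + 84)) = -2815 + sqrt(42*91) = -2815 + sqrt(3822) = -2815 + 7*sqrt(78)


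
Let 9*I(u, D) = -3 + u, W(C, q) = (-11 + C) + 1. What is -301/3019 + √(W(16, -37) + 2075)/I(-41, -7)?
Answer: -301/3019 - 9*√2081/44 ≈ -9.4306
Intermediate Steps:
W(C, q) = -10 + C
I(u, D) = -⅓ + u/9 (I(u, D) = (-3 + u)/9 = -⅓ + u/9)
-301/3019 + √(W(16, -37) + 2075)/I(-41, -7) = -301/3019 + √((-10 + 16) + 2075)/(-⅓ + (⅑)*(-41)) = -301*1/3019 + √(6 + 2075)/(-⅓ - 41/9) = -301/3019 + √2081/(-44/9) = -301/3019 + √2081*(-9/44) = -301/3019 - 9*√2081/44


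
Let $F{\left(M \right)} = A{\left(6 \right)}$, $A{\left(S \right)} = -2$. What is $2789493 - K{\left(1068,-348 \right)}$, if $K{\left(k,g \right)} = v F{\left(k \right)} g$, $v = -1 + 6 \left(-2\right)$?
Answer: $2798541$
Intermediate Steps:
$F{\left(M \right)} = -2$
$v = -13$ ($v = -1 - 12 = -13$)
$K{\left(k,g \right)} = 26 g$ ($K{\left(k,g \right)} = \left(-13\right) \left(-2\right) g = 26 g$)
$2789493 - K{\left(1068,-348 \right)} = 2789493 - 26 \left(-348\right) = 2789493 - -9048 = 2789493 + 9048 = 2798541$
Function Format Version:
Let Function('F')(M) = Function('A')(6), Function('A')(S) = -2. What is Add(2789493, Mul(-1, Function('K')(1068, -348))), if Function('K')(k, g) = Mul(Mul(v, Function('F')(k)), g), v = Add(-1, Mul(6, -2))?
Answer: 2798541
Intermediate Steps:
Function('F')(M) = -2
v = -13 (v = Add(-1, -12) = -13)
Function('K')(k, g) = Mul(26, g) (Function('K')(k, g) = Mul(Mul(-13, -2), g) = Mul(26, g))
Add(2789493, Mul(-1, Function('K')(1068, -348))) = Add(2789493, Mul(-1, Mul(26, -348))) = Add(2789493, Mul(-1, -9048)) = Add(2789493, 9048) = 2798541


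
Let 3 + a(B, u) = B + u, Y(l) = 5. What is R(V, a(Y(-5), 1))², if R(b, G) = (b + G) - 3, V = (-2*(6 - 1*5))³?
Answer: 64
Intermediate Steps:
a(B, u) = -3 + B + u (a(B, u) = -3 + (B + u) = -3 + B + u)
V = -8 (V = (-2*(6 - 5))³ = (-2*1)³ = (-2)³ = -8)
R(b, G) = -3 + G + b (R(b, G) = (G + b) - 3 = -3 + G + b)
R(V, a(Y(-5), 1))² = (-3 + (-3 + 5 + 1) - 8)² = (-3 + 3 - 8)² = (-8)² = 64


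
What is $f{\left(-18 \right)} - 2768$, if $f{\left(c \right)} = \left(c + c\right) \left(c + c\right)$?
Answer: $-1472$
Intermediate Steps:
$f{\left(c \right)} = 4 c^{2}$ ($f{\left(c \right)} = 2 c 2 c = 4 c^{2}$)
$f{\left(-18 \right)} - 2768 = 4 \left(-18\right)^{2} - 2768 = 4 \cdot 324 - 2768 = 1296 - 2768 = -1472$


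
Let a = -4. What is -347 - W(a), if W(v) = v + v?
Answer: -339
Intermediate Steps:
W(v) = 2*v
-347 - W(a) = -347 - 2*(-4) = -347 - 1*(-8) = -347 + 8 = -339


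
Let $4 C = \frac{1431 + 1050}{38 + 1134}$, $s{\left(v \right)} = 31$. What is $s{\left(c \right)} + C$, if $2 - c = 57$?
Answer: $\frac{147809}{4688} \approx 31.529$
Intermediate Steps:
$c = -55$ ($c = 2 - 57 = -55$)
$C = \frac{2481}{4688}$ ($C = \frac{\left(1431 + 1050\right) \frac{1}{38 + 1134}}{4} = \frac{2481 \cdot \frac{1}{1172}}{4} = \frac{1}{4} \cdot \frac{2481}{1172} = \frac{2481}{4688} \approx 0.52922$)
$s{\left(c \right)} + C = 31 + \frac{2481}{4688} = \frac{147809}{4688}$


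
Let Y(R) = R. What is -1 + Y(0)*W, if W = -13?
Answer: -1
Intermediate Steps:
-1 + Y(0)*W = -1 + 0*(-13) = -1 + 0 = -1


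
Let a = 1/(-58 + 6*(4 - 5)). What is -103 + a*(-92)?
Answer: -1625/16 ≈ -101.56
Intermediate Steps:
a = -1/64 (a = 1/(-58 + 6*(-1)) = 1/(-58 - 6) = 1/(-64) = -1/64 ≈ -0.015625)
-103 + a*(-92) = -103 - 1/64*(-92) = -103 + 23/16 = -1625/16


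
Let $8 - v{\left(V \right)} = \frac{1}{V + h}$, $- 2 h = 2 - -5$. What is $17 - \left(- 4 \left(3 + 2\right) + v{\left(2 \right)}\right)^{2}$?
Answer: $- \frac{1003}{9} \approx -111.44$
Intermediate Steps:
$h = - \frac{7}{2}$ ($h = - \frac{2 - -5}{2} = - \frac{2 + 5}{2} = \left(- \frac{1}{2}\right) 7 = - \frac{7}{2} \approx -3.5$)
$v{\left(V \right)} = 8 - \frac{1}{- \frac{7}{2} + V}$ ($v{\left(V \right)} = 8 - \frac{1}{V - \frac{7}{2}} = 8 - \frac{1}{- \frac{7}{2} + V}$)
$17 - \left(- 4 \left(3 + 2\right) + v{\left(2 \right)}\right)^{2} = 17 - \left(- 4 \left(3 + 2\right) + \frac{2 \left(-29 + 8 \cdot 2\right)}{-7 + 2 \cdot 2}\right)^{2} = 17 - \left(\left(-4\right) 5 + \frac{2 \left(-29 + 16\right)}{-7 + 4}\right)^{2} = 17 - \left(-20 + 2 \frac{1}{-3} \left(-13\right)\right)^{2} = 17 - \left(-20 + 2 \left(- \frac{1}{3}\right) \left(-13\right)\right)^{2} = 17 - \left(-20 + \frac{26}{3}\right)^{2} = 17 - \left(- \frac{34}{3}\right)^{2} = 17 - \frac{1156}{9} = - \frac{1003}{9}$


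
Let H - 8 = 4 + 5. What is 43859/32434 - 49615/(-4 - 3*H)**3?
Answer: 1781250807/1079241350 ≈ 1.6505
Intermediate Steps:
H = 17 (H = 8 + (4 + 5) = 8 + 9 = 17)
43859/32434 - 49615/(-4 - 3*H)**3 = 43859/32434 - 49615/(-4 - 3*17)**3 = 43859*(1/32434) - 49615/(-4 - 51)**3 = 43859/32434 - 49615/((-55)**3) = 43859/32434 - 49615/(-166375) = 43859/32434 - 49615*(-1/166375) = 43859/32434 + 9923/33275 = 1781250807/1079241350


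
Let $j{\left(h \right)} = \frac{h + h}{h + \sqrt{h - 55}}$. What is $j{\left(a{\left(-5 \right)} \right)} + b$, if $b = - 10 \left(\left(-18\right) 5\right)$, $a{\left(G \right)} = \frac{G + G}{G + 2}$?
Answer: $\frac{20 \left(- 451 i + 45 \sqrt{465}\right)}{\sqrt{465} - 10 i} \approx 900.35 - 0.76332 i$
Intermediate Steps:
$a{\left(G \right)} = \frac{2 G}{2 + G}$
$j{\left(h \right)} = \frac{2 h}{h + \sqrt{-55 + h}}$
$b = 900$ ($b = \left(-10\right) \left(-90\right) = 900$)
$j{\left(a{\left(-5 \right)} \right)} + b = \frac{2 \cdot 2 \left(-5\right) \frac{1}{2 - 5}}{2 \left(-5\right) \frac{1}{2 - 5} + \sqrt{-55 + 2 \left(-5\right) \frac{1}{2 - 5}}} + 900 = \frac{2 \cdot 2 \left(-5\right) \frac{1}{-3}}{2 \left(-5\right) \frac{1}{-3} + \sqrt{-55 + 2 \left(-5\right) \frac{1}{-3}}} + 900 = \frac{2 \cdot 2 \left(-5\right) \left(- \frac{1}{3}\right)}{2 \left(-5\right) \left(- \frac{1}{3}\right) + \sqrt{-55 + 2 \left(-5\right) \left(- \frac{1}{3}\right)}} + 900 = 2 \cdot \frac{10}{3} \frac{1}{\frac{10}{3} + \sqrt{-55 + \frac{10}{3}}} + 900 = 2 \cdot \frac{10}{3} \frac{1}{\frac{10}{3} + \sqrt{- \frac{155}{3}}} + 900 = 2 \cdot \frac{10}{3} \frac{1}{\frac{10}{3} + \frac{i \sqrt{465}}{3}} + 900 = \frac{20}{3 \left(\frac{10}{3} + \frac{i \sqrt{465}}{3}\right)} + 900 = 900 + \frac{20}{3 \left(\frac{10}{3} + \frac{i \sqrt{465}}{3}\right)}$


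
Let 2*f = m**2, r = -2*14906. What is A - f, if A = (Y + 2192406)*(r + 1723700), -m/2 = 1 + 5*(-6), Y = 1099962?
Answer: 5576902645102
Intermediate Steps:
m = 58 (m = -2*(1 + 5*(-6)) = -2*(1 - 30) = -2*(-29) = 58)
r = -29812
f = 1682 (f = (1/2)*58**2 = (1/2)*3364 = 1682)
A = 5576902646784 (A = (1099962 + 2192406)*(-29812 + 1723700) = 3292368*1693888 = 5576902646784)
A - f = 5576902646784 - 1*1682 = 5576902646784 - 1682 = 5576902645102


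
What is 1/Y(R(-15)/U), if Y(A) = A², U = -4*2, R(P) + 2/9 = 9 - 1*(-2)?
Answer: 5184/9409 ≈ 0.55096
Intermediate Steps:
R(P) = 97/9 (R(P) = -2/9 + (9 - 1*(-2)) = -2/9 + (9 + 2) = -2/9 + 11 = 97/9)
U = -8
1/Y(R(-15)/U) = 1/(((97/9)/(-8))²) = 1/(((97/9)*(-⅛))²) = 1/((-97/72)²) = 1/(9409/5184) = 5184/9409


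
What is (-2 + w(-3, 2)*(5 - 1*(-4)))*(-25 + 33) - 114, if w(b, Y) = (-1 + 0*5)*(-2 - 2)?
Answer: 158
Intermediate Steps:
w(b, Y) = 4 (w(b, Y) = (-1 + 0)*(-4) = -1*(-4) = 4)
(-2 + w(-3, 2)*(5 - 1*(-4)))*(-25 + 33) - 114 = (-2 + 4*(5 - 1*(-4)))*(-25 + 33) - 114 = (-2 + 4*(5 + 4))*8 - 114 = (-2 + 4*9)*8 - 114 = (-2 + 36)*8 - 114 = 34*8 - 114 = 272 - 114 = 158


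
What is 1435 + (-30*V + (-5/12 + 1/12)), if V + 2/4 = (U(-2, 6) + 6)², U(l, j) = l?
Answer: 2909/3 ≈ 969.67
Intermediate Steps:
V = 31/2 (V = -½ + (-2 + 6)² = -½ + 4² = -½ + 16 = 31/2 ≈ 15.500)
1435 + (-30*V + (-5/12 + 1/12)) = 1435 + (-30*31/2 + (-5/12 + 1/12)) = 1435 + (-465 + (-5*1/12 + 1*(1/12))) = 1435 + (-465 + (-5/12 + 1/12)) = 1435 + (-465 - ⅓) = 1435 - 1396/3 = 2909/3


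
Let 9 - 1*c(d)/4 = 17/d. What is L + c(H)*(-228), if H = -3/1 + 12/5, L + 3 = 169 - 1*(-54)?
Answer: -33828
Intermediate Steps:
L = 220 (L = -3 + (169 - 1*(-54)) = -3 + (169 + 54) = -3 + 223 = 220)
H = -3/5 (H = -3*1 + 12*(1/5) = -3 + 12/5 = -3/5 ≈ -0.60000)
c(d) = 36 - 68/d
L + c(H)*(-228) = 220 + (36 - 68/(-3/5))*(-228) = 220 + (36 - 68*(-5/3))*(-228) = 220 + (36 + 340/3)*(-228) = 220 + (448/3)*(-228) = 220 - 34048 = -33828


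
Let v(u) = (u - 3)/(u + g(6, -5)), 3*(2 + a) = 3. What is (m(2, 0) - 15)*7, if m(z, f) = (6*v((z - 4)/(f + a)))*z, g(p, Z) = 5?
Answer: -117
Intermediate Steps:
a = -1 (a = -2 + (⅓)*3 = -2 + 1 = -1)
v(u) = (-3 + u)/(5 + u) (v(u) = (u - 3)/(u + 5) = (-3 + u)/(5 + u))
m(z, f) = 6*z*(-3 + (-4 + z)/(-1 + f))/(5 + (-4 + z)/(-1 + f)) (m(z, f) = (6*((-3 + (z - 4)/(f - 1))/(5 + (z - 4)/(f - 1))))*z = (6*((-3 + (-4 + z)/(-1 + f))/(5 + (-4 + z)/(-1 + f))))*z = (6*(-3 + (-4 + z)/(-1 + f))/(5 + (-4 + z)/(-1 + f)))*z = 6*z*(-3 + (-4 + z)/(-1 + f))/(5 + (-4 + z)/(-1 + f)))
(m(2, 0) - 15)*7 = (6*2*(-1 + 2 - 3*0)/(-9 + 2 + 5*0) - 15)*7 = (6*2*(-1 + 2 + 0)/(-9 + 2 + 0) - 15)*7 = (6*2*1/(-7) - 15)*7 = (6*2*(-⅐)*1 - 15)*7 = (-12/7 - 15)*7 = -117/7*7 = -117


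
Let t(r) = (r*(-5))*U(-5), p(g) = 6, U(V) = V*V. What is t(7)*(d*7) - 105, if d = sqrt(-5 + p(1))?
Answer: -6230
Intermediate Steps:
U(V) = V**2
d = 1 (d = sqrt(-5 + 6) = sqrt(1) = 1)
t(r) = -125*r (t(r) = (r*(-5))*(-5)**2 = -5*r*25 = -125*r)
t(7)*(d*7) - 105 = (-125*7)*(1*7) - 105 = -875*7 - 105 = -6125 - 105 = -6230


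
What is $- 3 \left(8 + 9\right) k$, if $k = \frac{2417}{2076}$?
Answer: $- \frac{41089}{692} \approx -59.377$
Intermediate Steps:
$k = \frac{2417}{2076}$ ($k = 2417 \cdot \frac{1}{2076} = \frac{2417}{2076} \approx 1.1643$)
$- 3 \left(8 + 9\right) k = - 3 \left(8 + 9\right) \frac{2417}{2076} = \left(-3\right) 17 \cdot \frac{2417}{2076} = \left(-51\right) \frac{2417}{2076} = - \frac{41089}{692}$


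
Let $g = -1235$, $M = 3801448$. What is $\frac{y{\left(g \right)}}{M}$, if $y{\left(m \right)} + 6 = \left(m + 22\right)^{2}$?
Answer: $\frac{1471363}{3801448} \approx 0.38705$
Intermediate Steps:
$y{\left(m \right)} = -6 + \left(22 + m\right)^{2}$ ($y{\left(m \right)} = -6 + \left(m + 22\right)^{2} = -6 + \left(22 + m\right)^{2}$)
$\frac{y{\left(g \right)}}{M} = \frac{-6 + \left(22 - 1235\right)^{2}}{3801448} = \left(-6 + \left(-1213\right)^{2}\right) \frac{1}{3801448} = \left(-6 + 1471369\right) \frac{1}{3801448} = 1471363 \cdot \frac{1}{3801448} = \frac{1471363}{3801448}$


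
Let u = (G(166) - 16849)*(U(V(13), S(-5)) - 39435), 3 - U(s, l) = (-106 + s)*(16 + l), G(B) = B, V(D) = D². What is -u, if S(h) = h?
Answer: -669405375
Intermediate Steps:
U(s, l) = 3 - (-106 + s)*(16 + l)
u = 669405375 (u = (166 - 16849)*((1699 - 16*13² + 106*(-5) - 1*(-5)*13²) - 39435) = -16683*((1699 - 16*169 - 530 - 1*(-5)*169) - 39435) = -16683*((1699 - 2704 - 530 + 845) - 39435) = -16683*(-690 - 39435) = -16683*(-40125) = 669405375)
-u = -1*669405375 = -669405375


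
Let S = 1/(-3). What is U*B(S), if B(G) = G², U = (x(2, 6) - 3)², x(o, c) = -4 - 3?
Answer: 100/9 ≈ 11.111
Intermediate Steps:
x(o, c) = -7
U = 100 (U = (-7 - 3)² = (-10)² = 100)
S = -⅓ ≈ -0.33333
U*B(S) = 100*(-⅓)² = 100*(⅑) = 100/9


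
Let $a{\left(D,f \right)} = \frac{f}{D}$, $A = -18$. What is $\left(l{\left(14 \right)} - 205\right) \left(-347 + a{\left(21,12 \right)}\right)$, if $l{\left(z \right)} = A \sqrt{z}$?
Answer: $\frac{497125}{7} + \frac{43650 \sqrt{14}}{7} \approx 94350.0$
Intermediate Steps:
$l{\left(z \right)} = - 18 \sqrt{z}$
$\left(l{\left(14 \right)} - 205\right) \left(-347 + a{\left(21,12 \right)}\right) = \left(- 18 \sqrt{14} - 205\right) \left(-347 + \frac{12}{21}\right) = \left(-205 - 18 \sqrt{14}\right) \left(-347 + 12 \cdot \frac{1}{21}\right) = \left(-205 - 18 \sqrt{14}\right) \left(-347 + \frac{4}{7}\right) = \left(-205 - 18 \sqrt{14}\right) \left(- \frac{2425}{7}\right) = \frac{497125}{7} + \frac{43650 \sqrt{14}}{7}$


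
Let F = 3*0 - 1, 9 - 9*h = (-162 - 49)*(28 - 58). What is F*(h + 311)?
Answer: 1174/3 ≈ 391.33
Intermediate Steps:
h = -2107/3 (h = 1 - (-162 - 49)*(28 - 58)/9 = 1 - (-211)*(-30)/9 = 1 - ⅑*6330 = 1 - 2110/3 = -2107/3 ≈ -702.33)
F = -1 (F = 0 - 1 = -1)
F*(h + 311) = -(-2107/3 + 311) = -1*(-1174/3) = 1174/3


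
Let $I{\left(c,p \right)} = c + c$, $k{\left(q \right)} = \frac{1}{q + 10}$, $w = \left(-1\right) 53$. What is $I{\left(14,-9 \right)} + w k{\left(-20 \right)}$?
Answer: $\frac{333}{10} \approx 33.3$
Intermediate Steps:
$w = -53$
$k{\left(q \right)} = \frac{1}{10 + q}$
$I{\left(c,p \right)} = 2 c$
$I{\left(14,-9 \right)} + w k{\left(-20 \right)} = 2 \cdot 14 - \frac{53}{10 - 20} = 28 - \frac{53}{-10} = 28 - - \frac{53}{10} = 28 + \frac{53}{10} = \frac{333}{10}$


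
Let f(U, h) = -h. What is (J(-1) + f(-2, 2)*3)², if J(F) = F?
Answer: 49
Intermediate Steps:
(J(-1) + f(-2, 2)*3)² = (-1 - 1*2*3)² = (-1 - 2*3)² = (-1 - 6)² = (-7)² = 49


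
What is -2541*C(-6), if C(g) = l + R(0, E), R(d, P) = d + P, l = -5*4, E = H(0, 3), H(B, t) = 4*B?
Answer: 50820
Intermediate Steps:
E = 0 (E = 4*0 = 0)
l = -20
R(d, P) = P + d
C(g) = -20 (C(g) = -20 + (0 + 0) = -20 + 0 = -20)
-2541*C(-6) = -2541*(-20) = 50820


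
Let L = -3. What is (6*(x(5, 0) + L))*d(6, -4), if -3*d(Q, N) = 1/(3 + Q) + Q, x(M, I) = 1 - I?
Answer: 220/9 ≈ 24.444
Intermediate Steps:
d(Q, N) = -Q/3 - 1/(3*(3 + Q)) (d(Q, N) = -(1/(3 + Q) + Q)/3 = -(Q + 1/(3 + Q))/3 = -Q/3 - 1/(3*(3 + Q)))
(6*(x(5, 0) + L))*d(6, -4) = (6*((1 - 1*0) - 3))*((-1 - 1*6² - 3*6)/(3*(3 + 6))) = (6*((1 + 0) - 3))*((⅓)*(-1 - 1*36 - 18)/9) = (6*(1 - 3))*((⅓)*(⅑)*(-1 - 36 - 18)) = (6*(-2))*((⅓)*(⅑)*(-55)) = -12*(-55/27) = 220/9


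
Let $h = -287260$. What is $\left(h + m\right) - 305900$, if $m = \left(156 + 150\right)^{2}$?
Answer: $-499524$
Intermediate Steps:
$m = 93636$ ($m = 306^{2} = 93636$)
$\left(h + m\right) - 305900 = \left(-287260 + 93636\right) - 305900 = -193624 - 305900 = -499524$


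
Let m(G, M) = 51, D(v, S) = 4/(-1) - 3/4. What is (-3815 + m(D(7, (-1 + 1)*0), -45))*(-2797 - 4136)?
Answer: 26095812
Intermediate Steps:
D(v, S) = -19/4 (D(v, S) = 4*(-1) - 3*¼ = -4 - ¾ = -19/4)
(-3815 + m(D(7, (-1 + 1)*0), -45))*(-2797 - 4136) = (-3815 + 51)*(-2797 - 4136) = -3764*(-6933) = 26095812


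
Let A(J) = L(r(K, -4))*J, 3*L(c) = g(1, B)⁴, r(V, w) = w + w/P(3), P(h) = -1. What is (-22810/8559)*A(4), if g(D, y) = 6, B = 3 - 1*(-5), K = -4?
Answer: -1459840/317 ≈ -4605.2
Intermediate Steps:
B = 8 (B = 3 + 5 = 8)
r(V, w) = 0 (r(V, w) = w + w/(-1) = w + w*(-1) = w - w = 0)
L(c) = 432 (L(c) = (⅓)*6⁴ = (⅓)*1296 = 432)
A(J) = 432*J
(-22810/8559)*A(4) = (-22810/8559)*(432*4) = -22810*1/8559*1728 = -22810/8559*1728 = -1459840/317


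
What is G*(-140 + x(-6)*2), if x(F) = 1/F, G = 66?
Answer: -9262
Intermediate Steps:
G*(-140 + x(-6)*2) = 66*(-140 + 2/(-6)) = 66*(-140 - 1/6*2) = 66*(-140 - 1/3) = 66*(-421/3) = -9262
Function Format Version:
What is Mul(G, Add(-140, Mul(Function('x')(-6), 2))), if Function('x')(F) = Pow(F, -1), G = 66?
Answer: -9262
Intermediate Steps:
Mul(G, Add(-140, Mul(Function('x')(-6), 2))) = Mul(66, Add(-140, Mul(Pow(-6, -1), 2))) = Mul(66, Add(-140, Mul(Rational(-1, 6), 2))) = Mul(66, Add(-140, Rational(-1, 3))) = Mul(66, Rational(-421, 3)) = -9262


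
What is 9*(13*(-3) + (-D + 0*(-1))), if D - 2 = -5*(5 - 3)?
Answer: -279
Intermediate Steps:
D = -8 (D = 2 - 5*(5 - 3) = 2 - 5*2 = 2 - 10 = -8)
9*(13*(-3) + (-D + 0*(-1))) = 9*(13*(-3) + (-1*(-8) + 0*(-1))) = 9*(-39 + (8 + 0)) = 9*(-39 + 8) = 9*(-31) = -279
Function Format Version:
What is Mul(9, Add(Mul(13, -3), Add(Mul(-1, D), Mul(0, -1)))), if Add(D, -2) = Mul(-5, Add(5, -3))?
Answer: -279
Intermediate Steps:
D = -8 (D = Add(2, Mul(-5, Add(5, -3))) = Add(2, Mul(-5, 2)) = Add(2, -10) = -8)
Mul(9, Add(Mul(13, -3), Add(Mul(-1, D), Mul(0, -1)))) = Mul(9, Add(Mul(13, -3), Add(Mul(-1, -8), Mul(0, -1)))) = Mul(9, Add(-39, Add(8, 0))) = Mul(9, Add(-39, 8)) = Mul(9, -31) = -279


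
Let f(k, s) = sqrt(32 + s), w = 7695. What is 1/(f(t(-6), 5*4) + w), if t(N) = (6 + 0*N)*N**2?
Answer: 7695/59212973 - 2*sqrt(13)/59212973 ≈ 0.00012983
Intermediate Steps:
t(N) = 6*N**2 (t(N) = (6 + 0)*N**2 = 6*N**2)
1/(f(t(-6), 5*4) + w) = 1/(sqrt(32 + 5*4) + 7695) = 1/(sqrt(32 + 20) + 7695) = 1/(sqrt(52) + 7695) = 1/(2*sqrt(13) + 7695) = 1/(7695 + 2*sqrt(13))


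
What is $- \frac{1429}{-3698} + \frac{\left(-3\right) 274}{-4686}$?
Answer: $\frac{1622675}{2888138} \approx 0.56184$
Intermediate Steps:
$- \frac{1429}{-3698} + \frac{\left(-3\right) 274}{-4686} = \left(-1429\right) \left(- \frac{1}{3698}\right) - - \frac{137}{781} = \frac{1429}{3698} + \frac{137}{781} = \frac{1622675}{2888138}$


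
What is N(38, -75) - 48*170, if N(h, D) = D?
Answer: -8235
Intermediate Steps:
N(38, -75) - 48*170 = -75 - 48*170 = -75 - 8160 = -8235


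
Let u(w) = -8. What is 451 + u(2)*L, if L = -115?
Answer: 1371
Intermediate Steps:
451 + u(2)*L = 451 - 8*(-115) = 451 + 920 = 1371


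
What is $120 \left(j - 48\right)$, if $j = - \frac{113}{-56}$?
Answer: $- \frac{38625}{7} \approx -5517.9$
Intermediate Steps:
$j = \frac{113}{56}$ ($j = \left(-113\right) \left(- \frac{1}{56}\right) = \frac{113}{56} \approx 2.0179$)
$120 \left(j - 48\right) = 120 \left(\frac{113}{56} - 48\right) = 120 \left(- \frac{2575}{56}\right) = - \frac{38625}{7}$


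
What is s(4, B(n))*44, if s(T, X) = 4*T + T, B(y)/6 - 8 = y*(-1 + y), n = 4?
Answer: 880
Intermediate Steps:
B(y) = 48 + 6*y*(-1 + y) (B(y) = 48 + 6*(y*(-1 + y)) = 48 + 6*y*(-1 + y))
s(T, X) = 5*T
s(4, B(n))*44 = (5*4)*44 = 20*44 = 880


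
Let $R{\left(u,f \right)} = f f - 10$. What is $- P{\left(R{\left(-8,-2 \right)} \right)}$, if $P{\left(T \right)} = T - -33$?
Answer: $-27$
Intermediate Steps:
$R{\left(u,f \right)} = -10 + f^{2}$ ($R{\left(u,f \right)} = f^{2} - 10 = -10 + f^{2}$)
$P{\left(T \right)} = 33 + T$ ($P{\left(T \right)} = T + 33 = 33 + T$)
$- P{\left(R{\left(-8,-2 \right)} \right)} = - (33 - \left(10 - \left(-2\right)^{2}\right)) = - (33 + \left(-10 + 4\right)) = - (33 - 6) = \left(-1\right) 27 = -27$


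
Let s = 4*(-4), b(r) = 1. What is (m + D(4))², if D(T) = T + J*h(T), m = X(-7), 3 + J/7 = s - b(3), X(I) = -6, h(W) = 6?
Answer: 708964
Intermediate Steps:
s = -16
J = -140 (J = -21 + 7*(-16 - 1*1) = -21 + 7*(-16 - 1) = -21 + 7*(-17) = -21 - 119 = -140)
m = -6
D(T) = -840 + T (D(T) = T - 140*6 = T - 840 = -840 + T)
(m + D(4))² = (-6 + (-840 + 4))² = (-6 - 836)² = (-842)² = 708964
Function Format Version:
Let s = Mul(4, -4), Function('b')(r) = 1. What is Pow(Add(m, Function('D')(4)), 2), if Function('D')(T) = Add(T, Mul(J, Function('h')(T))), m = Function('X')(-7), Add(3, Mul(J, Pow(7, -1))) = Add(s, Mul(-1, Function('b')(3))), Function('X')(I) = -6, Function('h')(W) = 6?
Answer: 708964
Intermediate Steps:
s = -16
J = -140 (J = Add(-21, Mul(7, Add(-16, Mul(-1, 1)))) = Add(-21, Mul(7, Add(-16, -1))) = Add(-21, Mul(7, -17)) = Add(-21, -119) = -140)
m = -6
Function('D')(T) = Add(-840, T) (Function('D')(T) = Add(T, Mul(-140, 6)) = Add(T, -840) = Add(-840, T))
Pow(Add(m, Function('D')(4)), 2) = Pow(Add(-6, Add(-840, 4)), 2) = Pow(Add(-6, -836), 2) = Pow(-842, 2) = 708964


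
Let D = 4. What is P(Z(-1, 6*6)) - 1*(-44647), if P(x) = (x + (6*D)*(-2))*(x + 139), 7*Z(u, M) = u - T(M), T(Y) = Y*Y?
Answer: 2716795/49 ≈ 55445.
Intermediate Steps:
T(Y) = Y²
Z(u, M) = -M²/7 + u/7 (Z(u, M) = (u - M²)/7 = -M²/7 + u/7)
P(x) = (-48 + x)*(139 + x) (P(x) = (x + (6*4)*(-2))*(x + 139) = (x + 24*(-2))*(139 + x) = (x - 48)*(139 + x) = (-48 + x)*(139 + x))
P(Z(-1, 6*6)) - 1*(-44647) = (-6672 + (-(6*6)²/7 + (⅐)*(-1))² + 91*(-(6*6)²/7 + (⅐)*(-1))) - 1*(-44647) = (-6672 + (-⅐*36² - ⅐)² + 91*(-⅐*36² - ⅐)) + 44647 = (-6672 + (-⅐*1296 - ⅐)² + 91*(-⅐*1296 - ⅐)) + 44647 = (-6672 + (-1296/7 - ⅐)² + 91*(-1296/7 - ⅐)) + 44647 = (-6672 + (-1297/7)² + 91*(-1297/7)) + 44647 = (-6672 + 1682209/49 - 16861) + 44647 = 529092/49 + 44647 = 2716795/49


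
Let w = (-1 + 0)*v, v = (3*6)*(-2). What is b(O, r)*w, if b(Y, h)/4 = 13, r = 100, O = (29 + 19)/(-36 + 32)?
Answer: 1872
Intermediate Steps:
O = -12 (O = 48/(-4) = 48*(-¼) = -12)
v = -36 (v = 18*(-2) = -36)
b(Y, h) = 52 (b(Y, h) = 4*13 = 52)
w = 36 (w = (-1 + 0)*(-36) = -1*(-36) = 36)
b(O, r)*w = 52*36 = 1872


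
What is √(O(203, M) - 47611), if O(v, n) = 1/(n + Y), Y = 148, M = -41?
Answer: 2*I*√136274558/107 ≈ 218.2*I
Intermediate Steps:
O(v, n) = 1/(148 + n) (O(v, n) = 1/(n + 148) = 1/(148 + n))
√(O(203, M) - 47611) = √(1/(148 - 41) - 47611) = √(1/107 - 47611) = √(-5094376/107) = 2*I*√136274558/107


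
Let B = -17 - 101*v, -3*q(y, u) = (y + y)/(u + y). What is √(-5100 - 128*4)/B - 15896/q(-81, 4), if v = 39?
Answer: 611996/27 - I*√1403/1978 ≈ 22667.0 - 0.018937*I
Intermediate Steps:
q(y, u) = -2*y/(3*(u + y)) (q(y, u) = -(y + y)/(3*(u + y)) = -2*y/(3*(u + y)))
B = -3956 (B = -17 - 101*39 = -17 - 3939 = -3956)
√(-5100 - 128*4)/B - 15896/q(-81, 4) = √(-5100 - 128*4)/(-3956) - 15896/((-2*(-81)/(3*4 + 3*(-81)))) = √(-5100 - 512)*(-1/3956) - 15896/((-2*(-81)/(12 - 243))) = √(-5612)*(-1/3956) - 15896/((-2*(-81)/(-231))) = (2*I*√1403)*(-1/3956) - 15896/((-2*(-81)*(-1/231))) = -I*√1403/1978 - 15896/(-54/77) = -I*√1403/1978 - 15896*(-77/54) = -I*√1403/1978 + 611996/27 = 611996/27 - I*√1403/1978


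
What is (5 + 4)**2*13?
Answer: 1053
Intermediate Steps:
(5 + 4)**2*13 = 9**2*13 = 81*13 = 1053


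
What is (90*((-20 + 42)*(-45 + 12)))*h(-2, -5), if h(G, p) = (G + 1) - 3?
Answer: 261360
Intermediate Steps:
h(G, p) = -2 + G (h(G, p) = (1 + G) - 3 = -2 + G)
(90*((-20 + 42)*(-45 + 12)))*h(-2, -5) = (90*((-20 + 42)*(-45 + 12)))*(-2 - 2) = (90*(22*(-33)))*(-4) = (90*(-726))*(-4) = -65340*(-4) = 261360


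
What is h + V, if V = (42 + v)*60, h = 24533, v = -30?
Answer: 25253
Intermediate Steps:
V = 720 (V = (42 - 30)*60 = 12*60 = 720)
h + V = 24533 + 720 = 25253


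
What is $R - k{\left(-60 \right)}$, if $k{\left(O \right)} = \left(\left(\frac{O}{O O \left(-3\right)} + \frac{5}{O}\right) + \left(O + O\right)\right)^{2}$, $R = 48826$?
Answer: $\frac{278699351}{8100} \approx 34407.0$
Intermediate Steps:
$k{\left(O \right)} = \left(2 O + \frac{14}{3 O}\right)^{2}$ ($k{\left(O \right)} = \left(\left(\frac{O}{O^{2} \left(-3\right)} + \frac{5}{O}\right) + 2 O\right)^{2} = \left(\left(\frac{O}{\left(-3\right) O^{2}} + \frac{5}{O}\right) + 2 O\right)^{2} = \left(\left(O \left(- \frac{1}{3 O^{2}}\right) + \frac{5}{O}\right) + 2 O\right)^{2} = \left(\left(- \frac{1}{3 O} + \frac{5}{O}\right) + 2 O\right)^{2} = \left(\frac{14}{3 O} + 2 O\right)^{2} = \left(2 O + \frac{14}{3 O}\right)^{2}$)
$R - k{\left(-60 \right)} = 48826 - \frac{4 \left(7 + 3 \left(-60\right)^{2}\right)^{2}}{9 \cdot 3600} = 48826 - \frac{4}{9} \cdot \frac{1}{3600} \left(7 + 3 \cdot 3600\right)^{2} = 48826 - \frac{4}{9} \cdot \frac{1}{3600} \left(7 + 10800\right)^{2} = 48826 - \frac{4}{9} \cdot \frac{1}{3600} \cdot 10807^{2} = 48826 - \frac{4}{9} \cdot \frac{1}{3600} \cdot 116791249 = 48826 - \frac{116791249}{8100} = \frac{278699351}{8100}$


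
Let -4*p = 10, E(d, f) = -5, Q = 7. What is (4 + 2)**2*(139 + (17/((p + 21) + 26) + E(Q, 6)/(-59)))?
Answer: 26364240/5251 ≈ 5020.8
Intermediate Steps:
p = -5/2 (p = -1/4*10 = -5/2 ≈ -2.5000)
(4 + 2)**2*(139 + (17/((p + 21) + 26) + E(Q, 6)/(-59))) = (4 + 2)**2*(139 + (17/((-5/2 + 21) + 26) - 5/(-59))) = 6**2*(139 + (17/(37/2 + 26) - 5*(-1/59))) = 36*(139 + (17/(89/2) + 5/59)) = 36*(139 + (17*(2/89) + 5/59)) = 36*(139 + (34/89 + 5/59)) = 36*(139 + 2451/5251) = 36*(732340/5251) = 26364240/5251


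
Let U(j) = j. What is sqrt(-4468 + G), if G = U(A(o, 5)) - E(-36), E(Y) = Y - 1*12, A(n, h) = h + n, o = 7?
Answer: 2*I*sqrt(1102) ≈ 66.393*I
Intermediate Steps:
E(Y) = -12 + Y (E(Y) = Y - 12 = -12 + Y)
G = 60 (G = (5 + 7) - (-12 - 36) = 12 - 1*(-48) = 12 + 48 = 60)
sqrt(-4468 + G) = sqrt(-4468 + 60) = sqrt(-4408) = 2*I*sqrt(1102)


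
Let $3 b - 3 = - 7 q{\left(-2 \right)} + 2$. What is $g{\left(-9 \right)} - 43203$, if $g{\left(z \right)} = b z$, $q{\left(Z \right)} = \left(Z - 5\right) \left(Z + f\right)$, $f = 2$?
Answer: $-43218$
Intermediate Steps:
$q{\left(Z \right)} = \left(-5 + Z\right) \left(2 + Z\right)$ ($q{\left(Z \right)} = \left(Z - 5\right) \left(Z + 2\right) = \left(-5 + Z\right) \left(2 + Z\right)$)
$b = \frac{5}{3}$ ($b = 1 + \frac{- 7 \left(-10 + \left(-2\right)^{2} - -6\right) + 2}{3} = 1 + \frac{- 7 \left(-10 + 4 + 6\right) + 2}{3} = 1 + \frac{\left(-7\right) 0 + 2}{3} = 1 + \frac{0 + 2}{3} = 1 + \frac{1}{3} \cdot 2 = 1 + \frac{2}{3} = \frac{5}{3} \approx 1.6667$)
$g{\left(z \right)} = \frac{5 z}{3}$
$g{\left(-9 \right)} - 43203 = \frac{5}{3} \left(-9\right) - 43203 = -15 - 43203 = -43218$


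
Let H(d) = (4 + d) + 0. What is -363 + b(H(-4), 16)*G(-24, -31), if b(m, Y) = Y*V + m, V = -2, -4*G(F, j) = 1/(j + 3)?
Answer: -2543/7 ≈ -363.29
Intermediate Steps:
H(d) = 4 + d
G(F, j) = -1/(4*(3 + j)) (G(F, j) = -1/(4*(j + 3)) = -1/(4*(3 + j)))
b(m, Y) = m - 2*Y (b(m, Y) = Y*(-2) + m = -2*Y + m = m - 2*Y)
-363 + b(H(-4), 16)*G(-24, -31) = -363 + ((4 - 4) - 2*16)*(-1/(12 + 4*(-31))) = -363 + (0 - 32)*(-1/(12 - 124)) = -363 - (-32)/(-112) = -363 - (-32)*(-1)/112 = -363 - 32*1/112 = -363 - 2/7 = -2543/7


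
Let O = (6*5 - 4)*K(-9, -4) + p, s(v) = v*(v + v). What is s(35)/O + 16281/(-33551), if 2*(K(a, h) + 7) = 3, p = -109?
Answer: -6164483/603918 ≈ -10.207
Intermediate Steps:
K(a, h) = -11/2 (K(a, h) = -7 + (½)*3 = -7 + 3/2 = -11/2)
s(v) = 2*v² (s(v) = v*(2*v) = 2*v²)
O = -252 (O = (6*5 - 4)*(-11/2) - 109 = (30 - 4)*(-11/2) - 109 = 26*(-11/2) - 109 = -143 - 109 = -252)
s(35)/O + 16281/(-33551) = (2*35²)/(-252) + 16281/(-33551) = (2*1225)*(-1/252) + 16281*(-1/33551) = 2450*(-1/252) - 16281/33551 = -175/18 - 16281/33551 = -6164483/603918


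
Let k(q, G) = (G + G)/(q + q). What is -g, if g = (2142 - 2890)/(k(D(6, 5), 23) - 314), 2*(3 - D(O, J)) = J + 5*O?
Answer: -493/208 ≈ -2.3702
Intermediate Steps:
D(O, J) = 3 - 5*O/2 - J/2 (D(O, J) = 3 - (J + 5*O)/2 = 3 + (-5*O/2 - J/2) = 3 - 5*O/2 - J/2)
k(q, G) = G/q (k(q, G) = (2*G)/((2*q)) = (2*G)*(1/(2*q)) = G/q)
g = 493/208 (g = (2142 - 2890)/(23/(3 - 5/2*6 - ½*5) - 314) = -748/(23/(3 - 15 - 5/2) - 314) = -748/(23/(-29/2) - 314) = -748/(23*(-2/29) - 314) = -748/(-46/29 - 314) = -748/(-9152/29) = -748*(-29/9152) = 493/208 ≈ 2.3702)
-g = -1*493/208 = -493/208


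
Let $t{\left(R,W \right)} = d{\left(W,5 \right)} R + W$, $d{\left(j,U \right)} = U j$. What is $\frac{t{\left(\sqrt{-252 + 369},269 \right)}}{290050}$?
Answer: $\frac{269}{290050} + \frac{807 \sqrt{13}}{58010} \approx 0.051086$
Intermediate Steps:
$t{\left(R,W \right)} = W + 5 R W$ ($t{\left(R,W \right)} = 5 W R + W = 5 R W + W = W + 5 R W$)
$\frac{t{\left(\sqrt{-252 + 369},269 \right)}}{290050} = \frac{269 \left(1 + 5 \sqrt{-252 + 369}\right)}{290050} = 269 \left(1 + 5 \sqrt{117}\right) \frac{1}{290050} = 269 \left(1 + 5 \cdot 3 \sqrt{13}\right) \frac{1}{290050} = 269 \left(1 + 15 \sqrt{13}\right) \frac{1}{290050} = \left(269 + 4035 \sqrt{13}\right) \frac{1}{290050} = \frac{269}{290050} + \frac{807 \sqrt{13}}{58010}$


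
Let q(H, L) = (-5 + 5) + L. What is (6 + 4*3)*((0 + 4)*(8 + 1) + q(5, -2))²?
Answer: 20808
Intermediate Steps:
q(H, L) = L (q(H, L) = 0 + L = L)
(6 + 4*3)*((0 + 4)*(8 + 1) + q(5, -2))² = (6 + 4*3)*((0 + 4)*(8 + 1) - 2)² = (6 + 12)*(4*9 - 2)² = 18*(36 - 2)² = 18*34² = 18*1156 = 20808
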